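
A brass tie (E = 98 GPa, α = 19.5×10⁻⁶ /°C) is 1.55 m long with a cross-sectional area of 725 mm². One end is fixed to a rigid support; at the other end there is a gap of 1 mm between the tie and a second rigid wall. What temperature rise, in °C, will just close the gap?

The gap closes when αΔT L = 1 mm, since the tie is still unstressed at that instant.
So ΔT = g/(αL) = 1/(19.5×10⁻⁶ × 1550) = 33.09 °C.

ΔT ≈ 33.1 °C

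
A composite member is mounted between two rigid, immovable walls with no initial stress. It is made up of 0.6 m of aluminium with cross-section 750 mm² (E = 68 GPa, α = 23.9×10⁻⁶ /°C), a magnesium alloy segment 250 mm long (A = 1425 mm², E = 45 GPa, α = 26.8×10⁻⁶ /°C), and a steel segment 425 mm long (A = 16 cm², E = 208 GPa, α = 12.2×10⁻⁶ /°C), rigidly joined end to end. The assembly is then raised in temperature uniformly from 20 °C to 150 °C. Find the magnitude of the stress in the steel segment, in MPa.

σ ≈ 126 MPa (compressive)

Free thermal expansion of the whole bar: Σ αᵢΔT Lᵢ = 23.9×10⁻⁶×130×600 + 26.8×10⁻⁶×130×250 + 12.2×10⁻⁶×130×425 = 3.409 mm.
The rigid supports impose zero overall length change; the single axial force P common to all segments must satisfy P Σ Lᵢ/(AᵢEᵢ) = δ_free.
Σ Lᵢ/(AᵢEᵢ) = 600/(750×68×10³) + 250/(1425×45×10³) + 425/(1600×208×10³) = 1.694×10⁻⁵ mm/N.
P = 3.409 / 1.694×10⁻⁵ = 201200 N = 201.2 kN, compressive.
σ_{steel} = P / A = 201200 / 1600 = 125.8 MPa.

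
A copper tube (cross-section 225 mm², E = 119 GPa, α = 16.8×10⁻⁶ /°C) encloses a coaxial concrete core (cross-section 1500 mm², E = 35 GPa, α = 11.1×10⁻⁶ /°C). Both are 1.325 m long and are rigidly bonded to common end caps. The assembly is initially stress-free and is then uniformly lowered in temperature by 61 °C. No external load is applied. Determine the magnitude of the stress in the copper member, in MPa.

σ ≈ 27.4 MPa (tensile)

The copper has the larger α, so on cooling it would change length more than the concrete if both were free. The rigid plates force a common final length, so the copper is put into tension and the concrete into compression, with equal and opposite forces P (no external load).
Setting the final lengths equal and cancelling L: (α₁ − α₂)ΔT = P/(A₁E₁) + P/(A₂E₂).
|α₁ − α₂|·ΔT = 5.7×10⁻⁶ × 61 = 0.0003477.
1/(A₁E₁) + 1/(A₂E₂) = 1/(225×119×10³) + 1/(1500×35×10³) = 5.64×10⁻⁸ N⁻¹.
P = 0.0003477 / 5.64×10⁻⁸ = 6165 N = 6.165 kN.
σ_{copper} = P/A₁ = 6165/225 = 27.4 MPa, tensile.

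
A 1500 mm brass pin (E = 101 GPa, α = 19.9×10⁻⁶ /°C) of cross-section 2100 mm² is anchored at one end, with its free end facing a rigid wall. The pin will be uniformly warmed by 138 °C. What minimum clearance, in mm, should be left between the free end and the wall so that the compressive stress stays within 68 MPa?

With no wall the pin would lengthen by αΔT L = 19.9×10⁻⁶ × 138 × 1500 = 4.119 mm.
A stress of 68 MPa corresponds to the wall pushing the pin back by σL/E = 68×1500/(101×10³) = 1.01 mm.
So the gap has to take up the difference, g_min = δ_free − σL/E = 4.119 − 1.01 = 3.109 mm.

g ≈ 3.11 mm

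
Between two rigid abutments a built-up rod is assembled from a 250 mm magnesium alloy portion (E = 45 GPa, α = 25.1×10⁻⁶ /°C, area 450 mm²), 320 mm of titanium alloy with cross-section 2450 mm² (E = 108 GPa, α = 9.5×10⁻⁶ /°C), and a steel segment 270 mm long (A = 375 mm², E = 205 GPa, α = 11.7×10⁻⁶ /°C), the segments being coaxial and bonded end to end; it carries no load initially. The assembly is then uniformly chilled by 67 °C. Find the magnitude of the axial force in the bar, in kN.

If the supports were absent, the total length change would be Σ αᵢΔT Lᵢ = 25.1×10⁻⁶×67×250 + 9.5×10⁻⁶×67×320 + 11.7×10⁻⁶×67×270 = 0.8358 mm.
Since the ends are fixed, an axial force P builds up, equal in every segment, with P · Σ Lᵢ/(AᵢEᵢ) = δ_free.
The series flexibility is Σ Lᵢ/(AᵢEᵢ) = 250/(450×45×10³) + 320/(2450×108×10³) + 270/(375×205×10³) = 1.707×10⁻⁵ mm/N.
P = 0.8358 / 1.707×10⁻⁵ = 48970 N = 48.97 kN, tensile.

P ≈ 49 kN (tensile)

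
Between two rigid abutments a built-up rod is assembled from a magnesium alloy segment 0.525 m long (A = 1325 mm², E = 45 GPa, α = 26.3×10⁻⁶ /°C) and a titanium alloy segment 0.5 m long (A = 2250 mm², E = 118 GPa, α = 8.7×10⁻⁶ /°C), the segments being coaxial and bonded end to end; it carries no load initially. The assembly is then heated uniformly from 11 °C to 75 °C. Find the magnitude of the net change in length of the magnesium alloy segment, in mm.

|ΔL| ≈ 0.0736 mm

Free thermal expansion of the whole bar: Σ αᵢΔT Lᵢ = 26.3×10⁻⁶×64×525 + 8.7×10⁻⁶×64×500 = 1.162 mm.
Since the ends are fixed, an axial force P builds up, equal in every segment, with P · Σ Lᵢ/(AᵢEᵢ) = δ_free.
Σ Lᵢ/(AᵢEᵢ) = 525/(1325×45×10³) + 500/(2250×118×10³) = 1.069×10⁻⁵ mm/N.
P = 1.162 / 1.069×10⁻⁵ = 108700 N = 108.7 kN, compressive.
For the magnesium alloy segment, free thermal change = 26.3×10⁻⁶×64×525 = 0.8837 mm and elastic change from P = 108700×525/(1325×45×10³) = 0.9573 mm; these oppose, so the net change is 0.0736 mm (segment shortens).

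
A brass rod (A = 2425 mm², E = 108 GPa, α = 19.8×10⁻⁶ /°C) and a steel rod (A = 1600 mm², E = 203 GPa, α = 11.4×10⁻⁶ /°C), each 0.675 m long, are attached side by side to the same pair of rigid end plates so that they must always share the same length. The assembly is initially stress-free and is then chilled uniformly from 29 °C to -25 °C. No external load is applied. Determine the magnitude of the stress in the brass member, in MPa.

Both members must finish at the same length. With the larger α, the brass tends to over-contract; the plates restrain it, putting the brass in tension and the steel in compression. With no external load the two internal forces are equal and opposite, magnitude P.
Equating the net (thermal + elastic) strains gives |α₁ − α₂|·ΔT = P·[1/(A₁E₁) + 1/(A₂E₂)].
|α₁ − α₂|·ΔT = 8.4×10⁻⁶ × 54 = 0.0004536.
1/(A₁E₁) + 1/(A₂E₂) = 1/(2425×108×10³) + 1/(1600×203×10³) = 6.897×10⁻⁹ N⁻¹.
So P = 0.0004536 / 6.897×10⁻⁹ = 65.77 kN.
σ_{brass} = P/A₁ = 65770/2425 = 27.12 MPa, tensile.

σ ≈ 27.1 MPa (tensile)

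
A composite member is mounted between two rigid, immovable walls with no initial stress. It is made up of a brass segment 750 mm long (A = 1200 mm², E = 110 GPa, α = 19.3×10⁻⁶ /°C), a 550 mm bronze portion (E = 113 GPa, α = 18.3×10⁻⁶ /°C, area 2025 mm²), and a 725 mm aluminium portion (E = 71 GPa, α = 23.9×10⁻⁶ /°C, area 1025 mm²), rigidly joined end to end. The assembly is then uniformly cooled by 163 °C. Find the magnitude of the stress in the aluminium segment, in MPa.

With the walls removed the bar would change length by δ_free = Σ αᵢΔT Lᵢ = 19.3×10⁻⁶×163×750 + 18.3×10⁻⁶×163×550 + 23.9×10⁻⁶×163×725 = 6.824 mm.
The walls prevent any net length change, so an axial force P (same in every segment) develops. Compatibility: P · Σ Lᵢ/(AᵢEᵢ) = δ_free.
Σ Lᵢ/(AᵢEᵢ) = 750/(1200×110×10³) + 550/(2025×113×10³) + 725/(1025×71×10³) = 1.805×10⁻⁵ mm/N.
So P = 6.824 / 1.805×10⁻⁵ = 378.1 kN, tensile.
σ_{aluminium} = P / A = 378100 / 1025 = 368.9 MPa.

σ ≈ 369 MPa (tensile)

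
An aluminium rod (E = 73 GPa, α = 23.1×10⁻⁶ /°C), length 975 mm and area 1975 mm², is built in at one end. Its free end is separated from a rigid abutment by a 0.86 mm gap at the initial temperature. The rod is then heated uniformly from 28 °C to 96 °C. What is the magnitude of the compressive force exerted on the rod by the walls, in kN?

If the wall were absent the rod would grow by αΔT L = 23.1×10⁻⁶ × 68 × 975 = 1.532 mm.
This exceeds the 0.86 mm gap, so the wall pushes back. The portion of expansion that must be recovered elastically is δ_free − gap = 1.532 − 0.86 = 0.6715 mm.
Compatibility: PL/(AE) = 0.6715 mm, so σ = P/A = E × (0.6715/975) = 50.28 MPa.
P = σA = 50.28 × 1975 = 99.3 kN.

P ≈ 99.3 kN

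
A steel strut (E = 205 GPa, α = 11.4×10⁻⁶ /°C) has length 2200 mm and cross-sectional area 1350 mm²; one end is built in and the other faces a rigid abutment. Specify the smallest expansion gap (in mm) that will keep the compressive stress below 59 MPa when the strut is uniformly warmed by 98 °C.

g ≈ 1.82 mm

With no wall the strut would lengthen by αΔT L = 11.4×10⁻⁶ × 98 × 2200 = 2.458 mm.
A stress of 59 MPa corresponds to the wall pushing the strut back by σL/E = 59×2200/(205×10³) = 0.6332 mm.
So the gap has to take up the difference, g_min = δ_free − σL/E = 2.458 − 0.6332 = 1.825 mm.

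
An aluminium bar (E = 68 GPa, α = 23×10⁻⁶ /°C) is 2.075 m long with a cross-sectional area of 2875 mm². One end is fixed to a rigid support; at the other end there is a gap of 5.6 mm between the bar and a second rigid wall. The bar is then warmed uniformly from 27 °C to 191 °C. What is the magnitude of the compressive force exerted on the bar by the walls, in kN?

P ≈ 210 kN

Free thermal elongation = αΔT L = 23×10⁻⁶ × 164 × 2075 = 7.827 mm.
After closing the 5.6 mm clearance, 7.827 − 5.6 = 2.227 mm of expansion remains to be suppressed by the wall.
So σ = E(δ_free − g)/L = 68×10³ × 2.227/2075 = 72.98 MPa.
P = σA = 72.98 × 2875 = 209.8 kN.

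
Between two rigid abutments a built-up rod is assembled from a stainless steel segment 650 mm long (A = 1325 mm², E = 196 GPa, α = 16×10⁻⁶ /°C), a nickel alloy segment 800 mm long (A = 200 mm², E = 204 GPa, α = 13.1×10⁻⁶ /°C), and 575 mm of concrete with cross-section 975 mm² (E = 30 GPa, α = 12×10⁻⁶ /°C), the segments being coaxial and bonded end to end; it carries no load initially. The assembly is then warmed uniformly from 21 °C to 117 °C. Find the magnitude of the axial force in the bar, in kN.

P ≈ 63.8 kN (compressive)

With the walls removed the bar would change length by δ_free = Σ αᵢΔT Lᵢ = 16×10⁻⁶×96×650 + 13.1×10⁻⁶×96×800 + 12×10⁻⁶×96×575 = 2.667 mm.
The rigid supports impose zero overall length change; the single axial force P common to all segments must satisfy P Σ Lᵢ/(AᵢEᵢ) = δ_free.
Σ Lᵢ/(AᵢEᵢ) = 650/(1325×196×10³) + 800/(200×204×10³) + 575/(975×30×10³) = 4.177×10⁻⁵ mm/N.
P = 2.667 / 4.177×10⁻⁵ = 63850 N = 63.85 kN, compressive.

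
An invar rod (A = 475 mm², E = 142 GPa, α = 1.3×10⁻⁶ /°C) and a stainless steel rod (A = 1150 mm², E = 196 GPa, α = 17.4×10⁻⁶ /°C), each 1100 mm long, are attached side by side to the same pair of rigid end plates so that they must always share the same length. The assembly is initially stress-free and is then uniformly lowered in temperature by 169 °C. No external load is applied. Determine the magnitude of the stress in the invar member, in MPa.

σ ≈ 297 MPa (compressive)

Both members must finish at the same length. With the larger α, the stainless steel tends to over-contract; the plates restrain it, putting the stainless steel in tension and the invar in compression. With no external load the two internal forces are equal and opposite, magnitude P.
Equating the net (thermal + elastic) strains gives |α₁ − α₂|·ΔT = P·[1/(A₁E₁) + 1/(A₂E₂)].
|α₁ − α₂|·ΔT = 16.1×10⁻⁶ × 169 = 0.002721.
1/(A₁E₁) + 1/(A₂E₂) = 1/(475×142×10³) + 1/(1150×196×10³) = 1.926×10⁻⁸ N⁻¹.
P = 0.002721 / 1.926×10⁻⁸ = 141300 N = 141.3 kN.
σ_{invar} = P/A₁ = 141300/475 = 297.4 MPa, compressive.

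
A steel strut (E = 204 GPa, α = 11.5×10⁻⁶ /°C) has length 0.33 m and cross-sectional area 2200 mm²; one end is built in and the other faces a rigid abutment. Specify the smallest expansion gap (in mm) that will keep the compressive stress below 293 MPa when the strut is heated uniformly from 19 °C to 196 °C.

g ≈ 0.198 mm

Free expansion if unrestrained: δ_free = αΔT L = 11.5×10⁻⁶ × 177 × 330 = 0.6717 mm.
A stress of 293 MPa corresponds to the wall pushing the strut back by σL/E = 293×330/(204×10³) = 0.474 mm.
The gap must absorb the remainder: g_min = 0.6717 − 0.474 = 0.1977 mm.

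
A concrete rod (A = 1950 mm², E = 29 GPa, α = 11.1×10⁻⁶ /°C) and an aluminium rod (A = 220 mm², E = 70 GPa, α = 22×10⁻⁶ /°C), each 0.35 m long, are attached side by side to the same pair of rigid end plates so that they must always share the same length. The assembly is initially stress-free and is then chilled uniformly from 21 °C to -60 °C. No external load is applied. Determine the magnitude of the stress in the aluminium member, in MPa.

Equilibrium of a rigid end plate with no external load gives equal and opposite internal forces ±P in the two members. Since α_{aluminium} > α_{concrete}, cooling drives the aluminium into tension and the concrete into compression.
Compatibility of the two members (thermal + elastic change equal): (α₁ − α₂)ΔT = P·[1/(A₁E₁) + 1/(A₂E₂)].
|α₁ − α₂|·ΔT = 10.9×10⁻⁶ × 81 = 0.0008829.
1/(A₁E₁) + 1/(A₂E₂) = 1/(1950×29×10³) + 1/(220×70×10³) = 8.262×10⁻⁸ N⁻¹.
So P = 0.0008829 / 8.262×10⁻⁸ = 10.69 kN.
σ_{aluminium} = P/A₂ = 10690/220 = 48.57 MPa, tensile.

σ ≈ 48.6 MPa (tensile)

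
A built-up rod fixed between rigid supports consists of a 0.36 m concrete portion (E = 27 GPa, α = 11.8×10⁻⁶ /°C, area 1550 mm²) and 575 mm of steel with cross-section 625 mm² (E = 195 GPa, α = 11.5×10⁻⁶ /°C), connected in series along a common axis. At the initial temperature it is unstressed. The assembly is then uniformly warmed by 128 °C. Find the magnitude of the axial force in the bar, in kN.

P ≈ 104 kN (compressive)

With the walls removed the bar would change length by δ_free = Σ αᵢΔT Lᵢ = 11.8×10⁻⁶×128×360 + 11.5×10⁻⁶×128×575 = 1.39 mm.
Since the ends are fixed, an axial force P builds up, equal in every segment, with P · Σ Lᵢ/(AᵢEᵢ) = δ_free.
Σ Lᵢ/(AᵢEᵢ) = 360/(1550×27×10³) + 575/(625×195×10³) = 1.332×10⁻⁵ mm/N.
P = 1.39 / 1.332×10⁻⁵ = 104400 N = 104.4 kN, compressive.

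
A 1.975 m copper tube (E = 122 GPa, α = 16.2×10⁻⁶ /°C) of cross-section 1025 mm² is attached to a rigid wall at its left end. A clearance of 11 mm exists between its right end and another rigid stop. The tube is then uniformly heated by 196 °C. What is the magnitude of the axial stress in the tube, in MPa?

σ ≈ 0 MPa

Free thermal elongation = αΔT L = 16.2×10⁻⁶ × 196 × 1975 = 6.271 mm.
This is smaller than the 11 mm clearance, so the tube expands freely without reaching the stop — the stress is zero.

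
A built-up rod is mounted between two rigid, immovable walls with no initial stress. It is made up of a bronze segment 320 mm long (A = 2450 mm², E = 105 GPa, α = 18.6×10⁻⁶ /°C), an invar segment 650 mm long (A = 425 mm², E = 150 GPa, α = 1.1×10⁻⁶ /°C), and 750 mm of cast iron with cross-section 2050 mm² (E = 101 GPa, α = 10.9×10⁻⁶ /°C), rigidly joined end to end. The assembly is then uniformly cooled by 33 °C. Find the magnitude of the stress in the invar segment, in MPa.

σ ≈ 76.5 MPa (tensile)

With the walls removed the bar would change length by δ_free = Σ αᵢΔT Lᵢ = 18.6×10⁻⁶×33×320 + 1.1×10⁻⁶×33×650 + 10.9×10⁻⁶×33×750 = 0.4898 mm.
The walls prevent any net length change, so an axial force P (same in every segment) develops. Compatibility: P · Σ Lᵢ/(AᵢEᵢ) = δ_free.
The series flexibility is Σ Lᵢ/(AᵢEᵢ) = 320/(2450×105×10³) + 650/(425×150×10³) + 750/(2050×101×10³) = 1.506×10⁻⁵ mm/N.
P = 0.4898 / 1.506×10⁻⁵ = 32520 N = 32.52 kN, tensile.
σ_{invar} = P / A = 32520 / 425 = 76.51 MPa.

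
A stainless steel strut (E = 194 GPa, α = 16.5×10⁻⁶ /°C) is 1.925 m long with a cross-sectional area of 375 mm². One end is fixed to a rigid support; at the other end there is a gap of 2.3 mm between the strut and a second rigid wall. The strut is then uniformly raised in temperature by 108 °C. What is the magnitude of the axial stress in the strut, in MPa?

Unrestrained expansion: δ_free = αΔT L = 16.5×10⁻⁶ × 108 × 1925 = 3.43 mm.
The gap closes (δ_free > 2.3 mm) and the wall then resists a further 3.43 − 2.3 = 1.13 mm of expansion.
So σ = E(δ_free − g)/L = 194×10³ × 1.13/1925 = 113.9 MPa.

σ ≈ 114 MPa (compressive)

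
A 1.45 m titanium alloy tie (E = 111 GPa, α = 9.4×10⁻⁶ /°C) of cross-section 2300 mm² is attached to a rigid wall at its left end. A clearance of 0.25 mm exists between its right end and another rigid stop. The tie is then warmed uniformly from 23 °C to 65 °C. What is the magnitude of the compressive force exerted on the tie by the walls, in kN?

P ≈ 56.8 kN

Unrestrained expansion: δ_free = αΔT L = 9.4×10⁻⁶ × 42 × 1450 = 0.5725 mm.
This exceeds the 0.25 mm gap, so the wall pushes back. The portion of expansion that must be recovered elastically is δ_free − gap = 0.5725 − 0.25 = 0.3225 mm.
Compatibility: PL/(AE) = 0.3225 mm, so σ = P/A = E × (0.3225/1450) = 24.68 MPa.
P = σA = 24.68 × 2300 = 56.78 kN.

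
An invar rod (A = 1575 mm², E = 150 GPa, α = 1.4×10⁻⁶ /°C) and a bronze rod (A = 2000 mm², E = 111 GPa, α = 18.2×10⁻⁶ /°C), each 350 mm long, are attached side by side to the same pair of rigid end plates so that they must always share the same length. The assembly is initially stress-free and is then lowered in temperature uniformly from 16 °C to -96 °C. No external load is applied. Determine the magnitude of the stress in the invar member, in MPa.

Both members must finish at the same length. With the larger α, the bronze tends to over-contract; the plates restrain it, putting the bronze in tension and the invar in compression. With no external load the two internal forces are equal and opposite, magnitude P.
Compatibility of the two members (thermal + elastic change equal): (α₁ − α₂)ΔT = P·[1/(A₁E₁) + 1/(A₂E₂)].
|α₁ − α₂|·ΔT = 16.8×10⁻⁶ × 112 = 0.001882.
1/(A₁E₁) + 1/(A₂E₂) = 1/(1575×150×10³) + 1/(2000×111×10³) = 8.737×10⁻⁹ N⁻¹.
P = 0.001882 / 8.737×10⁻⁹ = 215400 N = 215.4 kN.
σ_{invar} = P/A₁ = 215400/1575 = 136.7 MPa, compressive.

σ ≈ 137 MPa (compressive)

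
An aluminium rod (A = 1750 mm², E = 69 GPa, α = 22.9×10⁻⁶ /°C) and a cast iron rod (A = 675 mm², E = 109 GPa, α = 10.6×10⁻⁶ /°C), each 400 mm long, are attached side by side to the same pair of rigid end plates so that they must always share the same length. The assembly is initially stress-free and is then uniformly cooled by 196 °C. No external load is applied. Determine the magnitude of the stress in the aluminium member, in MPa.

Equilibrium of a rigid end plate with no external load gives equal and opposite internal forces ±P in the two members. Since α_{aluminium} > α_{cast iron}, cooling drives the aluminium into tension and the cast iron into compression.
Compatibility of the two members (thermal + elastic change equal): (α₁ − α₂)ΔT = P·[1/(A₁E₁) + 1/(A₂E₂)].
|α₁ − α₂|·ΔT = 12.3×10⁻⁶ × 196 = 0.002411.
1/(A₁E₁) + 1/(A₂E₂) = 1/(1750×69×10³) + 1/(675×109×10³) = 2.187×10⁻⁸ N⁻¹.
So P = 0.002411 / 2.187×10⁻⁸ = 110.2 kN.
σ_{aluminium} = P/A₁ = 110200/1750 = 62.98 MPa, tensile.

σ ≈ 63 MPa (tensile)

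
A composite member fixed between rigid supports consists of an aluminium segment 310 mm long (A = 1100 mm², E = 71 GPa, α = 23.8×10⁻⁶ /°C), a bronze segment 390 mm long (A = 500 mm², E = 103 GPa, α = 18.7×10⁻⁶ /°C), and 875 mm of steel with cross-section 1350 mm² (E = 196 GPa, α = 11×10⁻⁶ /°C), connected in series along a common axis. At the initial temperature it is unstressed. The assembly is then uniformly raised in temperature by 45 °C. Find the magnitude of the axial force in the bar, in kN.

Free thermal expansion of the whole bar: Σ αᵢΔT Lᵢ = 23.8×10⁻⁶×45×310 + 18.7×10⁻⁶×45×390 + 11×10⁻⁶×45×875 = 1.093 mm.
The walls prevent any net length change, so an axial force P (same in every segment) develops. Compatibility: P · Σ Lᵢ/(AᵢEᵢ) = δ_free.
The series flexibility is Σ Lᵢ/(AᵢEᵢ) = 310/(1100×71×10³) + 390/(500×103×10³) + 875/(1350×196×10³) = 1.485×10⁻⁵ mm/N.
Hence P = δ_free / Σ(L/AE) = 1.093/1.485×10⁻⁵ = 73.63 kN (compressive).

P ≈ 73.6 kN (compressive)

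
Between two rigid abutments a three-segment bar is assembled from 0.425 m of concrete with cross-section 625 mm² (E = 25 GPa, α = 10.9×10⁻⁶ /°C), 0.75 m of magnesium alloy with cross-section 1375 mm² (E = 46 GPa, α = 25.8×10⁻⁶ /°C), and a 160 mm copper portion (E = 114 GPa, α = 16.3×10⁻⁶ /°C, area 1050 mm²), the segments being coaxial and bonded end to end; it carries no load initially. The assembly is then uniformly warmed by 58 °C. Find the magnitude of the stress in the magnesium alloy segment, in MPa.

With the walls removed the bar would change length by δ_free = Σ αᵢΔT Lᵢ = 10.9×10⁻⁶×58×425 + 25.8×10⁻⁶×58×750 + 16.3×10⁻⁶×58×160 = 1.542 mm.
Since the ends are fixed, an axial force P builds up, equal in every segment, with P · Σ Lᵢ/(AᵢEᵢ) = δ_free.
Σ Lᵢ/(AᵢEᵢ) = 425/(625×25×10³) + 750/(1375×46×10³) + 160/(1050×114×10³) = 4.039×10⁻⁵ mm/N.
Hence P = δ_free / Σ(L/AE) = 1.542/4.039×10⁻⁵ = 38.18 kN (compressive).
σ_{magnesium alloy} = P / A = 38180 / 1375 = 27.77 MPa.

σ ≈ 27.8 MPa (compressive)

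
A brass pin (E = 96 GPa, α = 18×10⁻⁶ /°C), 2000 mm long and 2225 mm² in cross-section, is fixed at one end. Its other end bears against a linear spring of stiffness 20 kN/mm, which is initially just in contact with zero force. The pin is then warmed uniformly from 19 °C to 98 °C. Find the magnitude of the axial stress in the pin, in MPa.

If the spring were absent the pin would lengthen by αΔT L = 18×10⁻⁶ × 79 × 2000 = 2.844 mm.
Let P be the compressive force at the spring. The pin shortens elastically by PL/(AE) and the spring compresses by P/k; together these equal δ_free.
So P = δ_free / [L/(AE) + 1/k] = 2.844 / [ 2000/(2225×96×10³) + 1/(20×10³) ].
P = 2.844 / 5.936×10⁻⁵ = 47910 N.
σ = P/A = 47910/2225 = 21.53 MPa.

σ ≈ 21.5 MPa (compressive)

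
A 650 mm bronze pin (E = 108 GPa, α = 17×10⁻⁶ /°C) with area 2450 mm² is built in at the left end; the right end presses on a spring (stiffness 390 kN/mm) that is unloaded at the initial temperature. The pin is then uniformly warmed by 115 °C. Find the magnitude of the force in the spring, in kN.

Free thermal expansion: δ_free = αΔT L = 17×10⁻⁶ × 115 × 650 = 1.271 mm.
With a force P in the spring, the elastic change of the pin is PL/(AE) and that of the spring is P/k; compatibility requires their sum to equal δ_free.
P [ L/(AE) + 1/k ] = δ_free → P [ 650/(2450×108×10³) + 1/(390×10³) ] = 1.271.
P = 1.271 / 5.021×10⁻⁶ = 253100 N.

P ≈ 253 kN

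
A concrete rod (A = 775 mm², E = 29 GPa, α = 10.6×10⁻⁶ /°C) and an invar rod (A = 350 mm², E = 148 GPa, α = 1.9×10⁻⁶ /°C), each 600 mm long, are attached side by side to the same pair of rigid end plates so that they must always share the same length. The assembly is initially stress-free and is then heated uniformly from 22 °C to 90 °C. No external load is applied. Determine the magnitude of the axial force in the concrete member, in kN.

The concrete has the larger α, so on heating it would change length more than the invar if both were free. The rigid plates force a common final length, so the concrete is put into compression and the invar into tension, with equal and opposite forces P (no external load).
Compatibility of the two members (thermal + elastic change equal): (α₁ − α₂)ΔT = P·[1/(A₁E₁) + 1/(A₂E₂)].
|α₁ − α₂|·ΔT = 8.7×10⁻⁶ × 68 = 0.0005916.
1/(A₁E₁) + 1/(A₂E₂) = 1/(775×29×10³) + 1/(350×148×10³) = 6.38×10⁻⁸ N⁻¹.
P = 0.0005916 / 6.38×10⁻⁸ = 9273 N = 9.273 kN.

P ≈ 9.27 kN (compressive in the concrete)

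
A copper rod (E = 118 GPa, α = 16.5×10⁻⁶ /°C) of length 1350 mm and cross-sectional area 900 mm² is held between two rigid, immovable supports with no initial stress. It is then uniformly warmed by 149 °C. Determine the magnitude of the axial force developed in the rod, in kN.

Full restraint means ε = 0, so the stress is σ = EαΔT = 118×10³ × 16.5×10⁻⁶ × 149 = 290.1 MPa.
P = AEαΔT = 900 × 118×10³ × 16.5×10⁻⁶ × 149 = 261.1 kN (compressive).

P ≈ 261 kN (compressive)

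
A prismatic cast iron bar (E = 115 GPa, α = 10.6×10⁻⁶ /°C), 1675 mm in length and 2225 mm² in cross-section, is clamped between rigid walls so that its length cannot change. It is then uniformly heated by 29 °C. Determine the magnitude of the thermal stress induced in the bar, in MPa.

With length fixed, the mechanical strain must cancel the thermal strain αΔT = 10.6×10⁻⁶ × 29 = 307.4×10⁻⁶.
σ = EαΔT = 115×10³ × 10.6×10⁻⁶ × 29 = 35.35 MPa (compressive; the bar is trying to expand).

σ ≈ 35.4 MPa (compressive)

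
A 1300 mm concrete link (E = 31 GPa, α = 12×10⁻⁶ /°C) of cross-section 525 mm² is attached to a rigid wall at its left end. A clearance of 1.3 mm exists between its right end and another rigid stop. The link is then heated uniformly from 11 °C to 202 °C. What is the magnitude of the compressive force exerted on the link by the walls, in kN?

P ≈ 21 kN

Free thermal elongation = αΔT L = 12×10⁻⁶ × 191 × 1300 = 2.98 mm.
After closing the 1.3 mm clearance, 2.98 − 1.3 = 1.68 mm of expansion remains to be suppressed by the wall.
So σ = E(δ_free − g)/L = 31×10³ × 1.68/1300 = 40.05 MPa.
Force on the wall = σA = 40.05 × 525 mm² = 21.03 kN.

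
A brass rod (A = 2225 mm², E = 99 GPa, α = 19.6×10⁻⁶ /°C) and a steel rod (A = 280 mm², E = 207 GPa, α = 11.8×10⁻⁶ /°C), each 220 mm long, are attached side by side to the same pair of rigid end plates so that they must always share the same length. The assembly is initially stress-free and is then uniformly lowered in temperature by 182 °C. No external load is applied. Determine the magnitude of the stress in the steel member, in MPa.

Equilibrium of a rigid end plate with no external load gives equal and opposite internal forces ±P in the two members. Since α_{brass} > α_{steel}, cooling drives the brass into tension and the steel into compression.
Setting the final lengths equal and cancelling L: (α₁ − α₂)ΔT = P/(A₁E₁) + P/(A₂E₂).
|α₁ − α₂|·ΔT = 7.8×10⁻⁶ × 182 = 0.00142.
1/(A₁E₁) + 1/(A₂E₂) = 1/(2225×99×10³) + 1/(280×207×10³) = 2.179×10⁻⁸ N⁻¹.
So P = 0.00142 / 2.179×10⁻⁸ = 65.14 kN.
σ_{steel} = P/A₂ = 65140/280 = 232.6 MPa, compressive.

σ ≈ 233 MPa (compressive)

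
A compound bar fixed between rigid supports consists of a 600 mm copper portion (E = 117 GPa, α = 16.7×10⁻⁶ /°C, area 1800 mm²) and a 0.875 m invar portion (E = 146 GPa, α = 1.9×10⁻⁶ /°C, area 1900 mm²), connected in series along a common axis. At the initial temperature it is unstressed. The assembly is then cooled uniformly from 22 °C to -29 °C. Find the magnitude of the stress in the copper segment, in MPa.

With the walls removed the bar would change length by δ_free = Σ αᵢΔT Lᵢ = 16.7×10⁻⁶×51×600 + 1.9×10⁻⁶×51×875 = 0.5958 mm.
The walls prevent any net length change, so an axial force P (same in every segment) develops. Compatibility: P · Σ Lᵢ/(AᵢEᵢ) = δ_free.
The series flexibility is Σ Lᵢ/(AᵢEᵢ) = 600/(1800×117×10³) + 875/(1900×146×10³) = 6.003×10⁻⁶ mm/N.
P = 0.5958 / 6.003×10⁻⁶ = 99250 N = 99.25 kN, tensile.
σ_{copper} = P / A = 99250 / 1800 = 55.14 MPa.

σ ≈ 55.1 MPa (tensile)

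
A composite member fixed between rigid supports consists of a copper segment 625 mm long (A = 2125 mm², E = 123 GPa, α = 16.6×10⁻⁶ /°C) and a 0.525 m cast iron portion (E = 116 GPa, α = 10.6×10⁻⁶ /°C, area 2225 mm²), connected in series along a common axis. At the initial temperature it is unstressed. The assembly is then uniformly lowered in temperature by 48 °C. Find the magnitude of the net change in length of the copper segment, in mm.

If the supports were absent, the total length change would be Σ αᵢΔT Lᵢ = 16.6×10⁻⁶×48×625 + 10.6×10⁻⁶×48×525 = 0.7651 mm.
Since the ends are fixed, an axial force P builds up, equal in every segment, with P · Σ Lᵢ/(AᵢEᵢ) = δ_free.
Σ Lᵢ/(AᵢEᵢ) = 625/(2125×123×10³) + 525/(2225×116×10³) = 4.425×10⁻⁶ mm/N.
P = 0.7651 / 4.425×10⁻⁶ = 172900 N = 172.9 kN, tensile.
For the copper segment, free thermal change = 16.6×10⁻⁶×48×625 = 0.498 mm and elastic change from P = 172900×625/(2125×123×10³) = 0.4134 mm; these oppose, so the net change is 0.0846 mm (segment shortens).

|ΔL| ≈ 0.0846 mm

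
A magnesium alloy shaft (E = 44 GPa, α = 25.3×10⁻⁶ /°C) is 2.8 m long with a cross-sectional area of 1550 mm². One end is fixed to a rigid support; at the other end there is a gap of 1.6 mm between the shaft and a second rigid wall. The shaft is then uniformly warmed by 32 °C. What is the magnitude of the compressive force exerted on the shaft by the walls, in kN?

P ≈ 16.2 kN

Unrestrained expansion: δ_free = αΔT L = 25.3×10⁻⁶ × 32 × 2800 = 2.267 mm.
After closing the 1.6 mm clearance, 2.267 − 1.6 = 0.6669 mm of expansion remains to be suppressed by the wall.
Compatibility: PL/(AE) = 0.6669 mm, so σ = P/A = E × (0.6669/2800) = 10.48 MPa.
Force on the wall = σA = 10.48 × 1550 mm² = 16.24 kN.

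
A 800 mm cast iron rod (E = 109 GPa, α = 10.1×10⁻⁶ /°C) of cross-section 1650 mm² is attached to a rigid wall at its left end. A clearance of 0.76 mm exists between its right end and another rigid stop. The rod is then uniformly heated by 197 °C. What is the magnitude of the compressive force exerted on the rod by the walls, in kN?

Unrestrained expansion: δ_free = αΔT L = 10.1×10⁻⁶ × 197 × 800 = 1.592 mm.
After closing the 0.76 mm clearance, 1.592 − 0.76 = 0.8318 mm of expansion remains to be suppressed by the wall.
Compatibility: PL/(AE) = 0.8318 mm, so σ = P/A = E × (0.8318/800) = 113.3 MPa.
P = σA = 113.3 × 1650 = 187 kN.

P ≈ 187 kN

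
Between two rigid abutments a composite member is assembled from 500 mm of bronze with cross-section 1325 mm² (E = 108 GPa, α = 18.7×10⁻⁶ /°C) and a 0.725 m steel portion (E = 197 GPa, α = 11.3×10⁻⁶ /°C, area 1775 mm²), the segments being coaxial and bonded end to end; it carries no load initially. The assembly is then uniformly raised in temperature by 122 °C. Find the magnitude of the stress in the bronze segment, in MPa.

If the supports were absent, the total length change would be Σ αᵢΔT Lᵢ = 18.7×10⁻⁶×122×500 + 11.3×10⁻⁶×122×725 = 2.14 mm.
Since the ends are fixed, an axial force P builds up, equal in every segment, with P · Σ Lᵢ/(AᵢEᵢ) = δ_free.
The series flexibility is Σ Lᵢ/(AᵢEᵢ) = 500/(1325×108×10³) + 725/(1775×197×10³) = 5.567×10⁻⁶ mm/N.
Hence P = δ_free / Σ(L/AE) = 2.14/5.567×10⁻⁶ = 384.4 kN (compressive).
σ_{bronze} = P / A = 384400 / 1325 = 290.1 MPa.

σ ≈ 290 MPa (compressive)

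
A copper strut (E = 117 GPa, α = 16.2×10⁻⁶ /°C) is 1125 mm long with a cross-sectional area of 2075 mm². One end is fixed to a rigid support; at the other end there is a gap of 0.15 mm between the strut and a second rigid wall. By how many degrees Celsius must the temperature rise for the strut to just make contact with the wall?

ΔT ≈ 8.23 °C

The gap closes when αΔT L = 0.15 mm, since the strut is still unstressed at that instant.
ΔT = 0.15 / (16.2×10⁻⁶ × 1125) = 8.23 °C.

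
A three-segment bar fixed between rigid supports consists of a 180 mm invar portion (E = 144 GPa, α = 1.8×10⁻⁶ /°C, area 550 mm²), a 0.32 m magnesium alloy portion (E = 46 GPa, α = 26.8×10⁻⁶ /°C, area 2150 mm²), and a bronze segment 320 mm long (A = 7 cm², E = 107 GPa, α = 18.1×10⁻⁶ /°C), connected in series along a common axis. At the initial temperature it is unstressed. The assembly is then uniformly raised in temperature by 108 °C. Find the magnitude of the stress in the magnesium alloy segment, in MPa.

With the walls removed the bar would change length by δ_free = Σ αᵢΔT Lᵢ = 1.8×10⁻⁶×108×180 + 26.8×10⁻⁶×108×320 + 18.1×10⁻⁶×108×320 = 1.587 mm.
The walls prevent any net length change, so an axial force P (same in every segment) develops. Compatibility: P · Σ Lᵢ/(AᵢEᵢ) = δ_free.
Σ Lᵢ/(AᵢEᵢ) = 180/(550×144×10³) + 320/(2150×46×10³) + 320/(700×107×10³) = 9.781×10⁻⁶ mm/N.
P = 1.587 / 9.781×10⁻⁶ = 162200 N = 162.2 kN, compressive.
σ_{magnesium alloy} = P / A = 162200 / 2150 = 75.46 MPa.

σ ≈ 75.5 MPa (compressive)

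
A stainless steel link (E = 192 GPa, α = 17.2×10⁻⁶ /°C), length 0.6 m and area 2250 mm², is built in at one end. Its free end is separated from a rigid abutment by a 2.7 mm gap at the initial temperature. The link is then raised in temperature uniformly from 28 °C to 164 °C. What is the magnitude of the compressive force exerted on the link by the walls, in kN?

Free thermal elongation = αΔT L = 17.2×10⁻⁶ × 136 × 600 = 1.404 mm.
Since δ_free = 1.4 mm is less than the 2.7 mm gap, the link never touches the wall. No axial force develops.

P ≈ 0 kN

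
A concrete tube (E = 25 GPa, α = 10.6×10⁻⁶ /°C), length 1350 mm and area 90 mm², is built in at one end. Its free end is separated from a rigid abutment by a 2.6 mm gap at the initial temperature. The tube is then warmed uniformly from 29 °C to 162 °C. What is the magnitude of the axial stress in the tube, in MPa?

If the wall were absent the tube would grow by αΔT L = 10.6×10⁻⁶ × 133 × 1350 = 1.903 mm.
This is smaller than the 2.6 mm clearance, so the tube expands freely without reaching the stop — the stress is zero.

σ ≈ 0 MPa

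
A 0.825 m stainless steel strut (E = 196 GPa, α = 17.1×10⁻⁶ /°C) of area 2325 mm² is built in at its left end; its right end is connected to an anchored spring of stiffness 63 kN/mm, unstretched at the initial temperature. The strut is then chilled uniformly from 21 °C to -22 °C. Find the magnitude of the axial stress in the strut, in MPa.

If the spring were absent the strut would shorten by αΔT L = 17.1×10⁻⁶ × 43 × 825 = 0.6066 mm.
With a force P in the spring, the elastic change of the strut is PL/(AE) and that of the spring is P/k; compatibility requires their sum to equal δ_free.
P [ L/(AE) + 1/k ] = δ_free → P [ 825/(2325×196×10³) + 1/(63×10³) ] = 0.6066.
P = 0.6066 / 1.768×10⁻⁵ = 34300 N.
σ = P/A = 34300/2325 = 14.75 MPa.

σ ≈ 14.8 MPa (tensile)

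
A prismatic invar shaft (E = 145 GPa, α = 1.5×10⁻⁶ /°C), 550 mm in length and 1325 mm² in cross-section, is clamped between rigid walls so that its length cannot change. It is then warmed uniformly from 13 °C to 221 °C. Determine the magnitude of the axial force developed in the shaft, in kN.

P ≈ 59.9 kN (compressive)

Full restraint means ε = 0, so the stress is σ = EαΔT = 145×10³ × 1.5×10⁻⁶ × 208 = 45.24 MPa.
Then P = σA = 45.24 × 1325 mm² = 59.94 kN, compressive.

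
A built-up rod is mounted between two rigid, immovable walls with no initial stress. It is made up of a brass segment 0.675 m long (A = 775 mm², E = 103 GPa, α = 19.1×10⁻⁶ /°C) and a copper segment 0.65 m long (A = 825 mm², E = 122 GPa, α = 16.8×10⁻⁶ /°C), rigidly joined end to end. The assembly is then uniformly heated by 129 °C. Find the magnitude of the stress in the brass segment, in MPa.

σ ≈ 266 MPa (compressive)

Free thermal expansion of the whole bar: Σ αᵢΔT Lᵢ = 19.1×10⁻⁶×129×675 + 16.8×10⁻⁶×129×650 = 3.072 mm.
Since the ends are fixed, an axial force P builds up, equal in every segment, with P · Σ Lᵢ/(AᵢEᵢ) = δ_free.
The series flexibility is Σ Lᵢ/(AᵢEᵢ) = 675/(775×103×10³) + 650/(825×122×10³) = 1.491×10⁻⁵ mm/N.
So P = 3.072 / 1.491×10⁻⁵ = 206 kN, compressive.
σ_{brass} = P / A = 206000 / 775 = 265.8 MPa.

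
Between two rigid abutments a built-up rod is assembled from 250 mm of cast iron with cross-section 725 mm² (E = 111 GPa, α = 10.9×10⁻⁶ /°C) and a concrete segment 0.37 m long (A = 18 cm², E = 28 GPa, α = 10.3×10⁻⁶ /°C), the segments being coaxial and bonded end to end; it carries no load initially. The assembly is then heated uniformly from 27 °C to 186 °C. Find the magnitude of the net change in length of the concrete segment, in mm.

|ΔL| ≈ 0.124 mm

With the walls removed the bar would change length by δ_free = Σ αᵢΔT Lᵢ = 10.9×10⁻⁶×159×250 + 10.3×10⁻⁶×159×370 = 1.039 mm.
Since the ends are fixed, an axial force P builds up, equal in every segment, with P · Σ Lᵢ/(AᵢEᵢ) = δ_free.
Σ Lᵢ/(AᵢEᵢ) = 250/(725×111×10³) + 370/(1800×28×10³) = 1.045×10⁻⁵ mm/N.
So P = 1.039 / 1.045×10⁻⁵ = 99.47 kN, compressive.
For the concrete segment, free thermal change = 10.3×10⁻⁶×159×370 = 0.6059 mm and elastic change from P = 99470×370/(1800×28×10³) = 0.7302 mm; these oppose, so the net change is 0.124 mm (segment shortens).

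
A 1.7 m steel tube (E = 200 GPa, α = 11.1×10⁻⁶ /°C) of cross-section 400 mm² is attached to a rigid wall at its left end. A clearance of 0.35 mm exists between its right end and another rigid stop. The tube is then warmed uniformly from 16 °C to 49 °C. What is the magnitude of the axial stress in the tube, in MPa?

σ ≈ 32.1 MPa (compressive)

Free thermal elongation = αΔT L = 11.1×10⁻⁶ × 33 × 1700 = 0.6227 mm.
After closing the 0.35 mm clearance, 0.6227 − 0.35 = 0.2727 mm of expansion remains to be suppressed by the wall.
So σ = E(δ_free − g)/L = 200×10³ × 0.2727/1700 = 32.08 MPa.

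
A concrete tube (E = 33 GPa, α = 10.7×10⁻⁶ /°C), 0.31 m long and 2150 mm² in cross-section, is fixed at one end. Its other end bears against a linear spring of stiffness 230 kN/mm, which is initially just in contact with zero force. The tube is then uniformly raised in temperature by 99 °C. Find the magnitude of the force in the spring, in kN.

P ≈ 37.7 kN

The unrestrained thermal change is αΔT L = 10.7×10⁻⁶ × 99 × 310 = 0.3284 mm.
With a force P in the spring, the elastic change of the tube is PL/(AE) and that of the spring is P/k; compatibility requires their sum to equal δ_free.
P [ L/(AE) + 1/k ] = δ_free → P [ 310/(2150×33×10³) + 1/(230×10³) ] = 0.3284.
P = 0.3284 / 8.717×10⁻⁶ = 37670 N.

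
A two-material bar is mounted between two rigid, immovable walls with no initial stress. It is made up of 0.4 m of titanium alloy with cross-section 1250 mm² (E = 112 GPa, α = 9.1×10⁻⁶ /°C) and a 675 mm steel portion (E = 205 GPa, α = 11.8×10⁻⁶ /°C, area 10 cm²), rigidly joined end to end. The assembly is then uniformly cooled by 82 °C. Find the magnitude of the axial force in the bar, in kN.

P ≈ 155 kN (tensile)

If the supports were absent, the total length change would be Σ αᵢΔT Lᵢ = 9.1×10⁻⁶×82×400 + 11.8×10⁻⁶×82×675 = 0.9516 mm.
The rigid supports impose zero overall length change; the single axial force P common to all segments must satisfy P Σ Lᵢ/(AᵢEᵢ) = δ_free.
Σ Lᵢ/(AᵢEᵢ) = 400/(1250×112×10³) + 675/(1000×205×10³) = 6.15×10⁻⁶ mm/N.
P = 0.9516 / 6.15×10⁻⁶ = 154700 N = 154.7 kN, tensile.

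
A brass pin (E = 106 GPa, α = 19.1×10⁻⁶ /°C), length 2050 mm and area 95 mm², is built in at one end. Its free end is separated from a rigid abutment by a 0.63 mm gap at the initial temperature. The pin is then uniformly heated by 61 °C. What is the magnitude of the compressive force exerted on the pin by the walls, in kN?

If the wall were absent the pin would grow by αΔT L = 19.1×10⁻⁶ × 61 × 2050 = 2.388 mm.
The gap closes (δ_free > 0.63 mm) and the wall then resists a further 2.388 − 0.63 = 1.758 mm of expansion.
That suppressed elongation corresponds to σ = E·Δ/L = 106×10³ × 1.758/2050 = 90.92 MPa.
P = σA = 90.92 × 95 = 8.638 kN.

P ≈ 8.64 kN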